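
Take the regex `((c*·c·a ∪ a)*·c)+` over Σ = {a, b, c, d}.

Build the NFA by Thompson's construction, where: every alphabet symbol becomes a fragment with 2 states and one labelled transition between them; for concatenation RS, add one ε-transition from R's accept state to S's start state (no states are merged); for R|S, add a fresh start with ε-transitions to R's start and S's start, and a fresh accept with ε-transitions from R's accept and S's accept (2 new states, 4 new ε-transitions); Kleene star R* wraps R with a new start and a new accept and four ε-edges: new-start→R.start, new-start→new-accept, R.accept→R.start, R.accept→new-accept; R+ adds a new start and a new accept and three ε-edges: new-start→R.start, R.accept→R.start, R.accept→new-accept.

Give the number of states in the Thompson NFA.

18

Recursing over subexpressions:
Each of the 5 symbol leaves contributes a 2-state fragment.
  c* → 4 states
  c*·c·a → 8 states
  c*·c·a ∪ a → 12 states
  (c*·c·a ∪ a)* → 14 states
  (c*·c·a ∪ a)*·c → 16 states
  ((c*·c·a ∪ a)*·c)+ → 18 states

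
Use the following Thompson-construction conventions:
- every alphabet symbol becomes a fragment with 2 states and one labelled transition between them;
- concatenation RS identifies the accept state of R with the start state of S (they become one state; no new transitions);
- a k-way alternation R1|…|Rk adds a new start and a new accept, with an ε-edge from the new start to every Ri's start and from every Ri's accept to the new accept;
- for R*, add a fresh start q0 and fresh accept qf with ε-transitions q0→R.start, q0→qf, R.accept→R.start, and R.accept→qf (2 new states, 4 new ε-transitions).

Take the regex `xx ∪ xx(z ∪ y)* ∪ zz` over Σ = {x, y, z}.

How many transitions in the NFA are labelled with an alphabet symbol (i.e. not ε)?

Building bottom-up:
Each of the 8 symbol leaves contributes exactly 1 symbol transition.
  xx → 2 symbol transitions
  z ∪ y → 2 symbol transitions
  (z ∪ y)* → 2 symbol transitions
  xx(z ∪ y)* → 4 symbol transitions
  zz → 2 symbol transitions
  xx ∪ xx(z ∪ y)* ∪ zz → 8 symbol transitions

8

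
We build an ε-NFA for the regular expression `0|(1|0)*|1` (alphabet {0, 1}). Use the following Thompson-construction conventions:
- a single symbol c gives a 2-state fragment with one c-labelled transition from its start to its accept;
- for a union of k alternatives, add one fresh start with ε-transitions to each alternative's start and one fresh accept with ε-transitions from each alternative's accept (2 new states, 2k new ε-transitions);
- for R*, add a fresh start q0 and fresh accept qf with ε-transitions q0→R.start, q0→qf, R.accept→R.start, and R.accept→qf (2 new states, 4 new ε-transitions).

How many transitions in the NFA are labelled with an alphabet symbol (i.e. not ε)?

Per subexpression:
Each of the 4 symbol leaves contributes exactly 1 symbol transition.
  1|0 : 2 symbol transitions
  (1|0)* : 2 symbol transitions
  0|(1|0)*|1 : 4 symbol transitions

4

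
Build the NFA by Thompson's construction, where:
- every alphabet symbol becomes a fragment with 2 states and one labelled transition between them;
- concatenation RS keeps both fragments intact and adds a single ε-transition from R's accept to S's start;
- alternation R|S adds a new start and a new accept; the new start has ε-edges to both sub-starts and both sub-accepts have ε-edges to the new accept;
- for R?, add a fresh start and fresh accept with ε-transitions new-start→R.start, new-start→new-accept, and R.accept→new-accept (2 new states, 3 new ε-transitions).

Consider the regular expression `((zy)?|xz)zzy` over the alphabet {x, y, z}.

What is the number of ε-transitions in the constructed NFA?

12

By structural recursion:
Each of the 7 symbol leaves contributes 0 ε-transitions.
  zy = 1 ε-transition
  (zy)? = 4 ε-transitions
  xz = 1 ε-transition
  (zy)?|xz = 9 ε-transitions
  ((zy)?|xz)zzy = 12 ε-transitions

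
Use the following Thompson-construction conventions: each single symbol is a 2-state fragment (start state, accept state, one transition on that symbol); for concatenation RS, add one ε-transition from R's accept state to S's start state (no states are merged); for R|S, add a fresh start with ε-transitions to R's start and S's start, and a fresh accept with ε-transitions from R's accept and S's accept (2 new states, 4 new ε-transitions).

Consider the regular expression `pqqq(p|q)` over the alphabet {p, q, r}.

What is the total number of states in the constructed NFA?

Recursing over subexpressions:
Each of the 6 symbol leaves contributes a 2-state fragment.
  p|q — 6 states
  pqqq(p|q) — 14 states

14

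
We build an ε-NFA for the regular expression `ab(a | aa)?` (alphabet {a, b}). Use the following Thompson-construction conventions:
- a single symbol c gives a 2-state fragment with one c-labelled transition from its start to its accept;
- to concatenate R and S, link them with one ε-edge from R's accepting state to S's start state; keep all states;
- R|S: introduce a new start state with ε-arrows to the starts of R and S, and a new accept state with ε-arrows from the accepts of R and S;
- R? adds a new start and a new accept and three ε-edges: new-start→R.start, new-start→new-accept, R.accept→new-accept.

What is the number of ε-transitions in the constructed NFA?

10

Per subexpression:
Each of the 5 symbol leaves contributes 0 ε-transitions.
  aa = 1 ε-transition
  a | aa = 5 ε-transitions
  (a | aa)? = 8 ε-transitions
  ab(a | aa)? = 10 ε-transitions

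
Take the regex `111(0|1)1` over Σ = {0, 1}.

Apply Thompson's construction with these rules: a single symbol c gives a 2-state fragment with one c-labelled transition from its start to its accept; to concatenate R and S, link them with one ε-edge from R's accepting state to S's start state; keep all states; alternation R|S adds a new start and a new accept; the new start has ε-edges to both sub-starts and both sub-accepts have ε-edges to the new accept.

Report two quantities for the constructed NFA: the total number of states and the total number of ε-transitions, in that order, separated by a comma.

Per subexpression:
Each of the 6 symbol leaves contributes 2 states and 0 ε-transitions.
  0|1 : 6 states, 4 ε-transitions
  111(0|1)1 : 14 states, 8 ε-transitions

14, 8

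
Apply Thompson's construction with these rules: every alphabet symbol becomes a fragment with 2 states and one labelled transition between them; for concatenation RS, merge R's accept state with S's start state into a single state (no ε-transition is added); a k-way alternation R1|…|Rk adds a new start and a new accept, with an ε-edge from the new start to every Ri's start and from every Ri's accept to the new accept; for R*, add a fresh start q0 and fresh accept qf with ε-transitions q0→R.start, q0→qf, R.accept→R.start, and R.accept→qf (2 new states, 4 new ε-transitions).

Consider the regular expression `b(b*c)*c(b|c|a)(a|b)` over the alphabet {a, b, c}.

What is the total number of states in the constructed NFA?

21

Recursing over subexpressions:
Each of the 9 symbol leaves contributes a 2-state fragment.
  b* → 4 states
  b*c → 5 states
  (b*c)* → 7 states
  b|c|a → 8 states
  a|b → 6 states
  b(b*c)*c(b|c|a)(a|b) → 21 states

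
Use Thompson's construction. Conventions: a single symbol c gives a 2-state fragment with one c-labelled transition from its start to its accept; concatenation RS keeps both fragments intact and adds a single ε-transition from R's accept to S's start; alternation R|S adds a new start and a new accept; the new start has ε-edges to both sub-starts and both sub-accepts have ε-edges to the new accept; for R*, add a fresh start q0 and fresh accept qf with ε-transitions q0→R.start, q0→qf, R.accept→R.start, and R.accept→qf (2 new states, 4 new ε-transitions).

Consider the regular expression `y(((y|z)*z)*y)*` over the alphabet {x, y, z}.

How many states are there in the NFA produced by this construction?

Bottom-up over the parse tree:
Each of the 5 symbol leaves contributes a 2-state fragment.
  y|z — 6 states
  (y|z)* — 8 states
  (y|z)*z — 10 states
  ((y|z)*z)* — 12 states
  ((y|z)*z)*y — 14 states
  (((y|z)*z)*y)* — 16 states
  y(((y|z)*z)*y)* — 18 states

18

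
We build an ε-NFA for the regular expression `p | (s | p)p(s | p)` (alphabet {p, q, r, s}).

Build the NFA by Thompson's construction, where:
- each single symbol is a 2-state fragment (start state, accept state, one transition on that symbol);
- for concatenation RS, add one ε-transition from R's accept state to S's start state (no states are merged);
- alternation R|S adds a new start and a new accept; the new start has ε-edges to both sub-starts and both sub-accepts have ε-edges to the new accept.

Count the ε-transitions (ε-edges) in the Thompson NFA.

Per subexpression:
Each of the 6 symbol leaves contributes 0 ε-transitions.
  s | p : 4 ε-transitions
  s | p : 4 ε-transitions
  (s | p)p(s | p) : 10 ε-transitions
  p | (s | p)p(s | p) : 14 ε-transitions

14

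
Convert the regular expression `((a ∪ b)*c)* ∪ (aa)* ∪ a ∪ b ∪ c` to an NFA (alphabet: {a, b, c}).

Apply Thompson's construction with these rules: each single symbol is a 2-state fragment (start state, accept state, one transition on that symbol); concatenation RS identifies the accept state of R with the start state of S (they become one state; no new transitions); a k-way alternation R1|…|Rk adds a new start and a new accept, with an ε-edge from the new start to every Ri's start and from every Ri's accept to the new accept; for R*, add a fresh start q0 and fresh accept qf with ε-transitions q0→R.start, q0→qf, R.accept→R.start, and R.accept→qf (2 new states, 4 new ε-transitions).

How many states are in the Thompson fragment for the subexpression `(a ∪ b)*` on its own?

Fragment for `(a ∪ b)*`:
Each of the 2 symbol leaves contributes a 2-state fragment.
  a ∪ b — 6 states
  (a ∪ b)* — 8 states

8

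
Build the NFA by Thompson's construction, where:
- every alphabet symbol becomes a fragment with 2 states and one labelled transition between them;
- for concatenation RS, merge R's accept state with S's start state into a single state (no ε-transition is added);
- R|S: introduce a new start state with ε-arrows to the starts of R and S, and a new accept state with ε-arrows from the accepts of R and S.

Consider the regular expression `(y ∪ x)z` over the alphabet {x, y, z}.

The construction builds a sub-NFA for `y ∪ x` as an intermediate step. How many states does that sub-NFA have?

6

Fragment for `y ∪ x`:
Each of the 2 symbol leaves contributes a 2-state fragment.
  y ∪ x — 6 states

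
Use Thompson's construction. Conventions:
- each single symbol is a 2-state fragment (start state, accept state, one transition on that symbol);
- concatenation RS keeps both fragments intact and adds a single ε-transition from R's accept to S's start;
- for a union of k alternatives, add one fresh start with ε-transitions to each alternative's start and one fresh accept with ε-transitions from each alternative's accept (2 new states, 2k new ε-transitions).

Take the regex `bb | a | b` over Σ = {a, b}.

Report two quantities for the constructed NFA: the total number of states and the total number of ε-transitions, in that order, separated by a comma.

10, 7

Per subexpression:
Each of the 4 symbol leaves contributes 2 states and 0 ε-transitions.
  bb → 4 states, 1 ε-transition
  bb | a | b → 10 states, 7 ε-transitions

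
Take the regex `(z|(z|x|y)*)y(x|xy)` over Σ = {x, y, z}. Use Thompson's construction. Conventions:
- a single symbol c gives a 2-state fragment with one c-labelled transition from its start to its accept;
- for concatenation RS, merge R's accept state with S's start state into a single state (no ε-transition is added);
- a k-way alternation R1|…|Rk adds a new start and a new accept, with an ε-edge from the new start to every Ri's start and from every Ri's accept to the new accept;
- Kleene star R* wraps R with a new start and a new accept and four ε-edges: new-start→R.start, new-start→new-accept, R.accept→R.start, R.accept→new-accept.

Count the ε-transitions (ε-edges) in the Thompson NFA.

18

By structural recursion:
Each of the 8 symbol leaves contributes 0 ε-transitions.
  z|x|y — 6 ε-transitions
  (z|x|y)* — 10 ε-transitions
  z|(z|x|y)* — 14 ε-transitions
  xy — 0 ε-transitions
  x|xy — 4 ε-transitions
  (z|(z|x|y)*)y(x|xy) — 18 ε-transitions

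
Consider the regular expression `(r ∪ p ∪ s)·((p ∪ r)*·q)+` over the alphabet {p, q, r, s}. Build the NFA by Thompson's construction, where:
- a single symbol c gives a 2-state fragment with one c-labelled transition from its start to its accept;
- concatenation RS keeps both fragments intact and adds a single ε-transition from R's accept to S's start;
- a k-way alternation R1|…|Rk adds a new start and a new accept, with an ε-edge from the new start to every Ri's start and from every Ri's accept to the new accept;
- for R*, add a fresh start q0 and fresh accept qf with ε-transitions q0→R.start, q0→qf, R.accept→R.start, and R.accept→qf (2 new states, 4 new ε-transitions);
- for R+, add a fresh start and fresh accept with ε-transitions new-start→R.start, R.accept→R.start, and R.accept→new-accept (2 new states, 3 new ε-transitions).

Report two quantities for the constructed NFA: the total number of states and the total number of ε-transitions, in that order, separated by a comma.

Per subexpression:
Each of the 6 symbol leaves contributes 2 states and 0 ε-transitions.
  r ∪ p ∪ s — 8 states, 6 ε-transitions
  p ∪ r — 6 states, 4 ε-transitions
  (p ∪ r)* — 8 states, 8 ε-transitions
  (p ∪ r)*·q — 10 states, 9 ε-transitions
  ((p ∪ r)*·q)+ — 12 states, 12 ε-transitions
  (r ∪ p ∪ s)·((p ∪ r)*·q)+ — 20 states, 19 ε-transitions

20, 19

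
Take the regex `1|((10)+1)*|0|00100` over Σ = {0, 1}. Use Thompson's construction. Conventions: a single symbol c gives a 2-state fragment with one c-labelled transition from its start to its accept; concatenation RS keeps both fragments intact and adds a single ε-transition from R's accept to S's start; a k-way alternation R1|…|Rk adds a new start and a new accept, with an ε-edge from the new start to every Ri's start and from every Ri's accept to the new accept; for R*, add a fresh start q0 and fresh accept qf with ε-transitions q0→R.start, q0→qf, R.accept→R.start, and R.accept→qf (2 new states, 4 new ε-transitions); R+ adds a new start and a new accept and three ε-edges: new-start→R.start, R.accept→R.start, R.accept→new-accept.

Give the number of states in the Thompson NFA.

Recursing over subexpressions:
Each of the 10 symbol leaves contributes a 2-state fragment.
  10 — 4 states
  (10)+ — 6 states
  (10)+1 — 8 states
  ((10)+1)* — 10 states
  00100 — 10 states
  1|((10)+1)*|0|00100 — 26 states

26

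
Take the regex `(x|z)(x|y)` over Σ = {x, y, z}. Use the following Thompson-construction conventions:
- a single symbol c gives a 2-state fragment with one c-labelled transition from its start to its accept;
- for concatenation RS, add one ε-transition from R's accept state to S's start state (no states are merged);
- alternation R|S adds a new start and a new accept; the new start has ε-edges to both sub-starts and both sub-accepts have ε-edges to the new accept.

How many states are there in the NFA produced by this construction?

12

Per subexpression:
Each of the 4 symbol leaves contributes a 2-state fragment.
  x|z — 6 states
  x|y — 6 states
  (x|z)(x|y) — 12 states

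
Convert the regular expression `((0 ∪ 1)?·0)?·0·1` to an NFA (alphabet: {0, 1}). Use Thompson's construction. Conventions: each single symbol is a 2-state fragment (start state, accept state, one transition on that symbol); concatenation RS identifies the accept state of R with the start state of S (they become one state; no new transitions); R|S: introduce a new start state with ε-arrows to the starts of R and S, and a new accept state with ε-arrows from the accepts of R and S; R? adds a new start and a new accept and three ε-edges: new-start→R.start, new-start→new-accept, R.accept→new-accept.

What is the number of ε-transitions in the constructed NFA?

Recursing over subexpressions:
Each of the 5 symbol leaves contributes 0 ε-transitions.
  0 ∪ 1 → 4 ε-transitions
  (0 ∪ 1)? → 7 ε-transitions
  (0 ∪ 1)?·0 → 7 ε-transitions
  ((0 ∪ 1)?·0)? → 10 ε-transitions
  ((0 ∪ 1)?·0)?·0·1 → 10 ε-transitions

10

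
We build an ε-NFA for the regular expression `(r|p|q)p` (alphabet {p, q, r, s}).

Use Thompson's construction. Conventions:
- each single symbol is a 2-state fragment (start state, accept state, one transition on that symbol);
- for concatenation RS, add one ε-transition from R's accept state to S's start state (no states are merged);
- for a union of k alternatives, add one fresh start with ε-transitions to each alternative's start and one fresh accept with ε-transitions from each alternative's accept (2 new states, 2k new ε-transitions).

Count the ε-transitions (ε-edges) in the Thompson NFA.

By structural recursion:
Each of the 4 symbol leaves contributes 0 ε-transitions.
  r|p|q = 6 ε-transitions
  (r|p|q)p = 7 ε-transitions

7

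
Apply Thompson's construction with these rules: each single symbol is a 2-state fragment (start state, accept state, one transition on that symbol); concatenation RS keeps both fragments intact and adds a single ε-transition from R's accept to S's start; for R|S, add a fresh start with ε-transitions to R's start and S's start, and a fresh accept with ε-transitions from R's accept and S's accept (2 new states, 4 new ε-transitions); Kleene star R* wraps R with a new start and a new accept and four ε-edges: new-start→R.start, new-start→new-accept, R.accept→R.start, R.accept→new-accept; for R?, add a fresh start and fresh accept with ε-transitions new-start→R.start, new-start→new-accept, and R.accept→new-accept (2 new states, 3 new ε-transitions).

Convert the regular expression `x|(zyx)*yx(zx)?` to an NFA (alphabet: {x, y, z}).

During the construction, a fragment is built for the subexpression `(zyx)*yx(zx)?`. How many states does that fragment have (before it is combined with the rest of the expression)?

Fragment for `(zyx)*yx(zx)?`:
Each of the 7 symbol leaves contributes a 2-state fragment.
  zyx = 6 states
  (zyx)* = 8 states
  zx = 4 states
  (zx)? = 6 states
  (zyx)*yx(zx)? = 18 states

18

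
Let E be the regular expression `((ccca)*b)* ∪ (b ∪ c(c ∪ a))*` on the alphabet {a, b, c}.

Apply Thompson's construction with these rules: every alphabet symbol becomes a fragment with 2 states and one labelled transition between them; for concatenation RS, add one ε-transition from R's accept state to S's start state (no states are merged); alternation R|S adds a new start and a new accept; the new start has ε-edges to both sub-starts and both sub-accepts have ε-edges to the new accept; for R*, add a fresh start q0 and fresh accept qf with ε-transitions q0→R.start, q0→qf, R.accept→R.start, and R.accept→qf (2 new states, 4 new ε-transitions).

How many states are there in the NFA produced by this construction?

30

Building bottom-up:
Each of the 9 symbol leaves contributes a 2-state fragment.
  ccca → 8 states
  (ccca)* → 10 states
  (ccca)*b → 12 states
  ((ccca)*b)* → 14 states
  c ∪ a → 6 states
  c(c ∪ a) → 8 states
  b ∪ c(c ∪ a) → 12 states
  (b ∪ c(c ∪ a))* → 14 states
  ((ccca)*b)* ∪ (b ∪ c(c ∪ a))* → 30 states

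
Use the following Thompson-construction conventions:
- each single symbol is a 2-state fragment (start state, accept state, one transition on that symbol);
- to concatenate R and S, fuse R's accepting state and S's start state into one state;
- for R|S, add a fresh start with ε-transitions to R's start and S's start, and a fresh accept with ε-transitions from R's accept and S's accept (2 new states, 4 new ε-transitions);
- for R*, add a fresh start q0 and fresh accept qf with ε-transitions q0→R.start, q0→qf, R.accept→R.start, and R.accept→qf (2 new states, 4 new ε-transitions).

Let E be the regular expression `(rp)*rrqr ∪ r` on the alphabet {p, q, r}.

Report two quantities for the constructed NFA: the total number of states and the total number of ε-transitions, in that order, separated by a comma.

13, 8

By structural recursion:
Each of the 7 symbol leaves contributes 2 states and 0 ε-transitions.
  rp : 3 states, 0 ε-transitions
  (rp)* : 5 states, 4 ε-transitions
  (rp)*rrqr : 9 states, 4 ε-transitions
  (rp)*rrqr ∪ r : 13 states, 8 ε-transitions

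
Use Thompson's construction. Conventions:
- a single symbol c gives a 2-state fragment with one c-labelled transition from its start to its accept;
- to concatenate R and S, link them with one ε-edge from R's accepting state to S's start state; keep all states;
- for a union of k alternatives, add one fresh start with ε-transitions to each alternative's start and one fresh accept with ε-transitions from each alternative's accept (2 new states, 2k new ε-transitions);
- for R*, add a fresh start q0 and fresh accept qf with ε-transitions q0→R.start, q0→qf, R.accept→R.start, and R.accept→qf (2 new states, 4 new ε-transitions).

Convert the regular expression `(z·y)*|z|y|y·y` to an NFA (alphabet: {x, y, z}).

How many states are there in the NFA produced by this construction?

16

Per subexpression:
Each of the 6 symbol leaves contributes a 2-state fragment.
  z·y → 4 states
  (z·y)* → 6 states
  y·y → 4 states
  (z·y)*|z|y|y·y → 16 states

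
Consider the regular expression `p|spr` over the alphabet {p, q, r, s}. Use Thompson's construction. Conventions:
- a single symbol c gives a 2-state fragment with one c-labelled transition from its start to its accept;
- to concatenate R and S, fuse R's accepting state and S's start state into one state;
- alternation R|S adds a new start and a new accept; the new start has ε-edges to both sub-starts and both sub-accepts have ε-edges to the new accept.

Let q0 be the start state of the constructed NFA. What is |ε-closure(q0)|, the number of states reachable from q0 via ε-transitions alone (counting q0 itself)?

Compute the ε-closure size of each fragment's start state recursively; a symbol fragment's start has no outgoing ε-edge, so its closure is just itself (size 1).
  spr → same as the first factor's closure: |closure| = 1
  p|spr → new start ε-reaches every alternative's start; none of them accept ε, so the new accept is not reached: |closure| = 1 + 1 + 1 = 3

3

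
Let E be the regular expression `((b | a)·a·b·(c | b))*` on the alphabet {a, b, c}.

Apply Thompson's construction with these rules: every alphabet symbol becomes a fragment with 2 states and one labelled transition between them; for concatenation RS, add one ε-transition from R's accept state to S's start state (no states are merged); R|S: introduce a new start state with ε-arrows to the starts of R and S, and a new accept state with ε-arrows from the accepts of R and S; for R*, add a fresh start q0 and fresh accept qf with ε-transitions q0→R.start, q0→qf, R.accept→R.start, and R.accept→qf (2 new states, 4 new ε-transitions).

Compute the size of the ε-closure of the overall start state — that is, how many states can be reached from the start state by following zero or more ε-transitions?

Compute the ε-closure size of each fragment's start state recursively; a symbol fragment's start has no outgoing ε-edge, so its closure is just itself (size 1).
  b | a : C = 1 + 1 + 1 = 3 (the new accept is not ε-reachable since no branch accepts ε)
  c | b : C = 1 + 1 + 1 = 3 (the new accept is not ε-reachable since no branch accepts ε)
  (b | a)·a·b·(c | b) : same as the first factor's closure: C = 3
  ((b | a)·a·b·(c | b))* : the star's fresh start ε-reaches both the body's start and the fresh accept: C = 2 + 3 = 5

5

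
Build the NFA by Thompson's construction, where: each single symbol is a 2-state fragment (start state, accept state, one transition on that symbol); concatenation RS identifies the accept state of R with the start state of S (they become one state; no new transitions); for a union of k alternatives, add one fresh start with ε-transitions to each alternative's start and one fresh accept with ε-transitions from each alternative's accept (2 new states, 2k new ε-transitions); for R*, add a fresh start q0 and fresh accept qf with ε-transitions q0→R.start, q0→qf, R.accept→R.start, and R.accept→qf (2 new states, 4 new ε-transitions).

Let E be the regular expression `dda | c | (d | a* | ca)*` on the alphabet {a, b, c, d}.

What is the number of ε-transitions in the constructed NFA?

Per subexpression:
Each of the 8 symbol leaves contributes 0 ε-transitions.
  dda — 0 ε-transitions
  a* — 4 ε-transitions
  ca — 0 ε-transitions
  d | a* | ca — 10 ε-transitions
  (d | a* | ca)* — 14 ε-transitions
  dda | c | (d | a* | ca)* — 20 ε-transitions

20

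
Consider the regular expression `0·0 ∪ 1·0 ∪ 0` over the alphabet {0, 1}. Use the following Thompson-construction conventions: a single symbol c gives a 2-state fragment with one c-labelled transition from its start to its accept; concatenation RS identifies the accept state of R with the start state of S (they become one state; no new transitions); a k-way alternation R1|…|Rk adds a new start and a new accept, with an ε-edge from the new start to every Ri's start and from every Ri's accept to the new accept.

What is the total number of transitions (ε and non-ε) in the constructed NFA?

11

Building bottom-up:
Each of the 5 symbol leaves contributes 1 transition (1 symbol, 0 ε).
  0·0 = 2 transitions (2 symbol, 0 ε)
  1·0 = 2 transitions (2 symbol, 0 ε)
  0·0 ∪ 1·0 ∪ 0 = 11 transitions (5 symbol, 6 ε)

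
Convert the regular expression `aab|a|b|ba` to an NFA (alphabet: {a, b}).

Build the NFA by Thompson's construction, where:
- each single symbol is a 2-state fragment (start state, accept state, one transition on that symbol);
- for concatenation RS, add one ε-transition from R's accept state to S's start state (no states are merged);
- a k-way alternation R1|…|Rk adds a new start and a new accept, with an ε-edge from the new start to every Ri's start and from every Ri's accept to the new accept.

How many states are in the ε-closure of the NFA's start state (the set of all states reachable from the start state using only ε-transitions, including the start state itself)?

Let C(F) = |ε-closure(F.start)| within fragment F, and note whether F accepts ε. Symbol fragments have C = 1 and do not accept ε. Then:
  aab — same as the first factor's closure: |ε-closure| = 1
  ba — |ε-closure| equals the left operand's closure size = 1 (its accept is not ε-reachable, so the closure stops there)
  aab|a|b|ba — new start ε-reaches every alternative's start; none of them accept ε, so the new accept is not reached: |ε-closure| = 1 + 1 + 1 + 1 + 1 = 5

5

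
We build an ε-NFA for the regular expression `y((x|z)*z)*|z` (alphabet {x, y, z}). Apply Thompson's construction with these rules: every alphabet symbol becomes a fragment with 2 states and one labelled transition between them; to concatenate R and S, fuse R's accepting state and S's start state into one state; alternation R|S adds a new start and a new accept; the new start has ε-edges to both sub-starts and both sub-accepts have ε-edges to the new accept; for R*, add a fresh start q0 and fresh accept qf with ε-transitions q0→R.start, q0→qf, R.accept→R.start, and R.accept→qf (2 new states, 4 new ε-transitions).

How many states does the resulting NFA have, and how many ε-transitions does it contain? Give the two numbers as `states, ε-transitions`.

By structural recursion:
Each of the 5 symbol leaves contributes 2 states and 0 ε-transitions.
  x|z — 6 states, 4 ε-transitions
  (x|z)* — 8 states, 8 ε-transitions
  (x|z)*z — 9 states, 8 ε-transitions
  ((x|z)*z)* — 11 states, 12 ε-transitions
  y((x|z)*z)* — 12 states, 12 ε-transitions
  y((x|z)*z)*|z — 16 states, 16 ε-transitions

16, 16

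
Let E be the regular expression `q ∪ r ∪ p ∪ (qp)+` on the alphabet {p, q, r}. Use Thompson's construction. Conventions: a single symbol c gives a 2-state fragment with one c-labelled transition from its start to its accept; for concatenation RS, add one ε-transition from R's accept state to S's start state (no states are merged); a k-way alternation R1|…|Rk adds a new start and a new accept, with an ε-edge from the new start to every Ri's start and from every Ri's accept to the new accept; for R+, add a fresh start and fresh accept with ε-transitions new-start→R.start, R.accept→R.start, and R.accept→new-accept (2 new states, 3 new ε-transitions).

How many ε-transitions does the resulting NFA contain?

12

Per subexpression:
Each of the 5 symbol leaves contributes 0 ε-transitions.
  qp — 1 ε-transition
  (qp)+ — 4 ε-transitions
  q ∪ r ∪ p ∪ (qp)+ — 12 ε-transitions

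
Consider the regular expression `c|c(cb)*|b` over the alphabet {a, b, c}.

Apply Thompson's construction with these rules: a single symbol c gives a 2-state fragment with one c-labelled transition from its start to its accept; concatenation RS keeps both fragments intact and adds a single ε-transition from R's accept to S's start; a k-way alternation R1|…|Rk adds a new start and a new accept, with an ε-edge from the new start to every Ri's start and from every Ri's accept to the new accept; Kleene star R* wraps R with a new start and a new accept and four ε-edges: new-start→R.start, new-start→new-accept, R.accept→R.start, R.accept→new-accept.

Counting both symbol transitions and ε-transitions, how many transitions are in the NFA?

17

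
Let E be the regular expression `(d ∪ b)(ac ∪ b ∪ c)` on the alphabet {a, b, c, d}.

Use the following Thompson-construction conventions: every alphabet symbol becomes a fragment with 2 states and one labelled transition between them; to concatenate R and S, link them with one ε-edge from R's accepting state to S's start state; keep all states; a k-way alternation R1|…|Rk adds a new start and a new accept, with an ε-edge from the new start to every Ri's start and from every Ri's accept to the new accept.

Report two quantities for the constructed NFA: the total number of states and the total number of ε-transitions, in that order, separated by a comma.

16, 12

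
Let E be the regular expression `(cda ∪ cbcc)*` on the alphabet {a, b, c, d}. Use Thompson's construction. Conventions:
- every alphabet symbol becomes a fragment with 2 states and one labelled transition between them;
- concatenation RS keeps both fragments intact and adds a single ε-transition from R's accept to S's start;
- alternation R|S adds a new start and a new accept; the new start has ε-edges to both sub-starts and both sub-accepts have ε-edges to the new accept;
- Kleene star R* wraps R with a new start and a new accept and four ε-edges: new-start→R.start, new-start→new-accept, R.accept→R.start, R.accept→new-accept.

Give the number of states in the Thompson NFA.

18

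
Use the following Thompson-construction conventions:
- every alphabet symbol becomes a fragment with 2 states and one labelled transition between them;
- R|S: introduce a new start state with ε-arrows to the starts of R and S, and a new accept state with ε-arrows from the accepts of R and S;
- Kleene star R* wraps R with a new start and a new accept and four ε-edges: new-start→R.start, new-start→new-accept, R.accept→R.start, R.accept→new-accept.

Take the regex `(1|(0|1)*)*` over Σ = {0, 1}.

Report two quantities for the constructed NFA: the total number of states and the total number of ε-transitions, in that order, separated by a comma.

14, 16

Building bottom-up:
Each of the 3 symbol leaves contributes 2 states and 0 ε-transitions.
  0|1 → 6 states, 4 ε-transitions
  (0|1)* → 8 states, 8 ε-transitions
  1|(0|1)* → 12 states, 12 ε-transitions
  (1|(0|1)*)* → 14 states, 16 ε-transitions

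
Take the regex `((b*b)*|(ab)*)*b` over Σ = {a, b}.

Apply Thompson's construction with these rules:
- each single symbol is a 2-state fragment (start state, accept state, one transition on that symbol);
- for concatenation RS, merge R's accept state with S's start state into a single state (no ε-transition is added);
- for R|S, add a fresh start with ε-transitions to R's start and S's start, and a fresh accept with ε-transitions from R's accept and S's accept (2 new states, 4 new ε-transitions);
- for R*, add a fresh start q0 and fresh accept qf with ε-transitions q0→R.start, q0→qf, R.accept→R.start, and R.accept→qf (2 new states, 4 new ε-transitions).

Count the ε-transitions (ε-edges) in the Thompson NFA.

20

Per subexpression:
Each of the 5 symbol leaves contributes 0 ε-transitions.
  b* → 4 ε-transitions
  b*b → 4 ε-transitions
  (b*b)* → 8 ε-transitions
  ab → 0 ε-transitions
  (ab)* → 4 ε-transitions
  (b*b)*|(ab)* → 16 ε-transitions
  ((b*b)*|(ab)*)* → 20 ε-transitions
  ((b*b)*|(ab)*)*b → 20 ε-transitions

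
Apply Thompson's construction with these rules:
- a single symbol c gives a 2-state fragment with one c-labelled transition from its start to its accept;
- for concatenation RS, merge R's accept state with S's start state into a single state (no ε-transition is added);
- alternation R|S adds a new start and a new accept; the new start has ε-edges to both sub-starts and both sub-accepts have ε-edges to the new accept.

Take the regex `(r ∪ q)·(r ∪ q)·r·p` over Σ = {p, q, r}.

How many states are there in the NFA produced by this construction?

Bottom-up over the parse tree:
Each of the 6 symbol leaves contributes a 2-state fragment.
  r ∪ q → 6 states
  r ∪ q → 6 states
  (r ∪ q)·(r ∪ q)·r·p → 13 states

13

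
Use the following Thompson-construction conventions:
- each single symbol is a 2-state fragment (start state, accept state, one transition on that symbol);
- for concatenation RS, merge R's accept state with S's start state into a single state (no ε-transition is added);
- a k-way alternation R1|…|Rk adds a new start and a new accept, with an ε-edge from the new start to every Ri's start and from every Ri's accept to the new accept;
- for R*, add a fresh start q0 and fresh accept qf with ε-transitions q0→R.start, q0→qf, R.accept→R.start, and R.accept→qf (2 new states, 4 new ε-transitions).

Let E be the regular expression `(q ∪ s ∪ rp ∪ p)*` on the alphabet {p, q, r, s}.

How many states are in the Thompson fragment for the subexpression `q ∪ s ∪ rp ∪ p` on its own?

11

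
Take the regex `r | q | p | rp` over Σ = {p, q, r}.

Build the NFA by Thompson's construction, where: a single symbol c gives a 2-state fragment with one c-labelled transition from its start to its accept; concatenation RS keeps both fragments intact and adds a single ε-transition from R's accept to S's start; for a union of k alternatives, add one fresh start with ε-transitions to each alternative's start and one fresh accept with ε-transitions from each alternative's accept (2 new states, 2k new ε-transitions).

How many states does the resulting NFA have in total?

12

By structural recursion:
Each of the 5 symbol leaves contributes a 2-state fragment.
  rp = 4 states
  r | q | p | rp = 12 states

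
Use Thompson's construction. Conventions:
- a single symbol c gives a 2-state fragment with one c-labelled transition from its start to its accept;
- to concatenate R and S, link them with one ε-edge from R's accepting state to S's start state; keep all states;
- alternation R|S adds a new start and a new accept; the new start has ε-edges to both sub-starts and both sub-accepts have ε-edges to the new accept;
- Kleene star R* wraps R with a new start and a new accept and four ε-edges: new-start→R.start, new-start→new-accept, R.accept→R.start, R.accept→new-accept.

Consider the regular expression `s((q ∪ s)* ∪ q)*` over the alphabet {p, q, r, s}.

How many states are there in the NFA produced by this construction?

16

By structural recursion:
Each of the 4 symbol leaves contributes a 2-state fragment.
  q ∪ s → 6 states
  (q ∪ s)* → 8 states
  (q ∪ s)* ∪ q → 12 states
  ((q ∪ s)* ∪ q)* → 14 states
  s((q ∪ s)* ∪ q)* → 16 states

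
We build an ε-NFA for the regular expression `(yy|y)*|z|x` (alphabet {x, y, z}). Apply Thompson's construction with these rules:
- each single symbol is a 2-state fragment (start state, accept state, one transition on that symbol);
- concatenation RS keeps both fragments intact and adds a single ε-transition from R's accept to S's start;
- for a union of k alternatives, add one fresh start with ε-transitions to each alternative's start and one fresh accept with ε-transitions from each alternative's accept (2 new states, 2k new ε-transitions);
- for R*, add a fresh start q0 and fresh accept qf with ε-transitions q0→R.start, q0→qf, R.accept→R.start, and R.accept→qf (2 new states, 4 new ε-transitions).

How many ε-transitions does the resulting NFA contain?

Per subexpression:
Each of the 5 symbol leaves contributes 0 ε-transitions.
  yy → 1 ε-transition
  yy|y → 5 ε-transitions
  (yy|y)* → 9 ε-transitions
  (yy|y)*|z|x → 15 ε-transitions

15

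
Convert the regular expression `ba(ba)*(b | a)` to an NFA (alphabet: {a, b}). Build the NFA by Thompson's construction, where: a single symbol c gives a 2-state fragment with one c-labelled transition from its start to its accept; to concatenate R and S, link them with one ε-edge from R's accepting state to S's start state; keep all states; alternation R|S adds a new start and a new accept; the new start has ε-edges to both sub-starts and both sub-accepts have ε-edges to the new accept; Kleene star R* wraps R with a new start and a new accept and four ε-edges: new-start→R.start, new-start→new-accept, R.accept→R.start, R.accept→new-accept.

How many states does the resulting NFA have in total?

16

By structural recursion:
Each of the 6 symbol leaves contributes a 2-state fragment.
  ba — 4 states
  (ba)* — 6 states
  b | a — 6 states
  ba(ba)*(b | a) — 16 states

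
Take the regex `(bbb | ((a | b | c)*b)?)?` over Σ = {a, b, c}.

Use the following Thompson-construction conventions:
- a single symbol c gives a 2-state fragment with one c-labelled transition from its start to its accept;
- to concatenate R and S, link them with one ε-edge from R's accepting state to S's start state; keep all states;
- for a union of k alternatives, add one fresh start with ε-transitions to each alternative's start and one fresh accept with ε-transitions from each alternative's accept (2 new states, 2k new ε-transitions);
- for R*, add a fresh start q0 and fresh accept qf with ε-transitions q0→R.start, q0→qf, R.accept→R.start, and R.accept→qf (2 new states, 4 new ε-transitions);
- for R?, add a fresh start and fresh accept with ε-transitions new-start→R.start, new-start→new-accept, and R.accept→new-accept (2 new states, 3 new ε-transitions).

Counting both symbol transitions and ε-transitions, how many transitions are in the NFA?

Building bottom-up:
Each of the 7 symbol leaves contributes 1 transition (1 symbol, 0 ε).
  bbb : 5 transitions (3 symbol, 2 ε)
  a | b | c : 9 transitions (3 symbol, 6 ε)
  (a | b | c)* : 13 transitions (3 symbol, 10 ε)
  (a | b | c)*b : 15 transitions (4 symbol, 11 ε)
  ((a | b | c)*b)? : 18 transitions (4 symbol, 14 ε)
  bbb | ((a | b | c)*b)? : 27 transitions (7 symbol, 20 ε)
  (bbb | ((a | b | c)*b)?)? : 30 transitions (7 symbol, 23 ε)

30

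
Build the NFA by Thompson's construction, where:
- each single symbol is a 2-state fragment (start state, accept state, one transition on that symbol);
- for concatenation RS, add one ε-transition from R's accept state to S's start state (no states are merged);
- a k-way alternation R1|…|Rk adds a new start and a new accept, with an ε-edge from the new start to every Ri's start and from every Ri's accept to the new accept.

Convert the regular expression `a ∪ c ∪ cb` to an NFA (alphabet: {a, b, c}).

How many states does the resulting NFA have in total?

Bottom-up over the parse tree:
Each of the 4 symbol leaves contributes a 2-state fragment.
  cb → 4 states
  a ∪ c ∪ cb → 10 states

10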